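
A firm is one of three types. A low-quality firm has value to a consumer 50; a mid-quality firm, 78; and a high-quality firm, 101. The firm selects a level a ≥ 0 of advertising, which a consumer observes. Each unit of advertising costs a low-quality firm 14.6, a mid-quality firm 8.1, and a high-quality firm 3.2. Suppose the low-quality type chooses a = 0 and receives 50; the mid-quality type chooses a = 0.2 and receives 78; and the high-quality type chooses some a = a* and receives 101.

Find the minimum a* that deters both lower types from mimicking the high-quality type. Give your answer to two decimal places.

3.49

Low-quality type (on-path payoff 50) won't mimic when 50 ≥ 101 − 14.6·a*, i.e. a* ≥ 3.49.
Mid-quality type (on-path payoff 78 − 8.1×0.2 = 76.38) won't mimic when 76.38 ≥ 101 − 8.1·a*, i.e. a* ≥ 3.04.
Both must hold, so a* = max(3.49, 3.04) = 3.49. The low-quality type's constraint binds.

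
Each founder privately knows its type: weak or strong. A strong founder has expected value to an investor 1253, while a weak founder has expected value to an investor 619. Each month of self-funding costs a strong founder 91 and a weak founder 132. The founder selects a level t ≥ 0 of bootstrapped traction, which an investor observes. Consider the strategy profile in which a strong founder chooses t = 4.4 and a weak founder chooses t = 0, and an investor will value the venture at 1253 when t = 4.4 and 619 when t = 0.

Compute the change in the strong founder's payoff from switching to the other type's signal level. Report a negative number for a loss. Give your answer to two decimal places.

Playing t = 4.4 the strong founder receives 1253 − 91 × 4.4 = 852.6.
Deviating to t = 0 yields 619 instead.
Gain from deviating: 619 − 852.6 = -233.60.
The gain is negative, so the strong type's incentive-compatibility constraint is satisfied.

-233.60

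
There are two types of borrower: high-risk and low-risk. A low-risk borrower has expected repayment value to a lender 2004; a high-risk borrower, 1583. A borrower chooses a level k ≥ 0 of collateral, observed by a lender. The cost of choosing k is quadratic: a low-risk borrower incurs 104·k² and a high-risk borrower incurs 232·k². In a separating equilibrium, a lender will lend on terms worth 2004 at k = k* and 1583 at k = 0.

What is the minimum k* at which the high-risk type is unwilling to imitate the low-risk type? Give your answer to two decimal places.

1.35

The high-risk type at k = 0 receives 1583; imitating at k* yields 2004 − 232·k*².
Indifference: 1583 = 2004 − 232·k*², so k*² = (2004 − 1583) / 232 ≈ 1.8147.
k* = √1.8147 ≈ 1.35.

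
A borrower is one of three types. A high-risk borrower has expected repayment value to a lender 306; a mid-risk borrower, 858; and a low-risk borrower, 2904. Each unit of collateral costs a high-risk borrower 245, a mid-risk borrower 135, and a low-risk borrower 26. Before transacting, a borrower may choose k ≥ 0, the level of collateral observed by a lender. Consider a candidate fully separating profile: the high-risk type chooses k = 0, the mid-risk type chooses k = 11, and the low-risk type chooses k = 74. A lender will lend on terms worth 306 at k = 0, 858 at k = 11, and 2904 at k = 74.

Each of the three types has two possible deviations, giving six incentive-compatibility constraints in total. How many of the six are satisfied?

Low-risk (own payoff 2904 − 26×74 = 980): to k=0 gives 306 → no gain ✓; to k=11 gives 858 − 26×11 = 572 → no gain ✓.
High-risk (own payoff 306): to k=11 gives 858 − 245×11 = -1837 → no gain ✓; to k=74 gives 2904 − 245×74 = -15226 → no gain ✓.
Mid-risk (own payoff 858 − 135×11 = -627): to k=0 gives 306 → profitable ✗; to k=74 gives 2904 − 135×74 = -7086 → no gain ✓.
5 of the 6 constraints hold; not an equilibrium.

5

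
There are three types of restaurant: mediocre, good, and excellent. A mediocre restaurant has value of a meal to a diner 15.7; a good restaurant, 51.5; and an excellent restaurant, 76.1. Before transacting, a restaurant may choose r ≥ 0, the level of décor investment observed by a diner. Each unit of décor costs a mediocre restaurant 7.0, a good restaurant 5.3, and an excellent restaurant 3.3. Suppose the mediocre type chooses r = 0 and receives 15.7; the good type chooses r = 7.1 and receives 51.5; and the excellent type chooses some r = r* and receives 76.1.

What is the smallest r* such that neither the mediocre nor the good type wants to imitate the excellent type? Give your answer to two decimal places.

11.74

Mediocre type (on-path payoff 15.7) won't mimic when 15.7 ≥ 76.1 − 7.0·r*, i.e. r* ≥ 8.63.
Good type (on-path payoff 51.5 − 5.3×7.1 = 13.87) won't mimic when 13.87 ≥ 76.1 − 5.3·r*, i.e. r* ≥ 11.74.
Both must hold, so r* = max(8.63, 11.74) = 11.74. The good type's constraint binds.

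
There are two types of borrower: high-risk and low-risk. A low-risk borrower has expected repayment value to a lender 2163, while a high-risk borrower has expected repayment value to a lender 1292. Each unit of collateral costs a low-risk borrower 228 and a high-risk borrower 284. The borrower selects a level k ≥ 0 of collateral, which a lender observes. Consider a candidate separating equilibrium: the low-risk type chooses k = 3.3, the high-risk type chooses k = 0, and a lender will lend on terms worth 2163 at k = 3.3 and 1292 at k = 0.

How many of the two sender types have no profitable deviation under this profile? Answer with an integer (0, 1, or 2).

High-risk type: stay at 0 → 1292; mimic → 2163 − 284 × 3.3 = 1225.8. IC holds (1292 ≥ 1225.8).
Low-risk type: signal → 2163 − 228 × 3.3 = 1410.6; deviate to 0 → 1292. IC holds (1410.6 ≥ 1292).
2 of 2 constraints hold, so this is a separating equilibrium.

2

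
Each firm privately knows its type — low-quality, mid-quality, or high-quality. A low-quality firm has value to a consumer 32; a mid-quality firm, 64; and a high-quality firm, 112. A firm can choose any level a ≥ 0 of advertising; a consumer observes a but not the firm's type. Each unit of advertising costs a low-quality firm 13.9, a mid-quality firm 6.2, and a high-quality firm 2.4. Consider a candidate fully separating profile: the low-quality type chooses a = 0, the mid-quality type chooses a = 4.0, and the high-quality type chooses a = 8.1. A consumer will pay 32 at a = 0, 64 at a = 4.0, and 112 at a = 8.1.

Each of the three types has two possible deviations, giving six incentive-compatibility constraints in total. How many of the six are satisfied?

5

Mid-quality (own payoff 64 − 6.2×4.0 = 39.2): to a=0 gives 32 → no gain ✓; to a=8.1 gives 112 − 6.2×8.1 = 61.78 → profitable ✗.
High-quality (own payoff 112 − 2.4×8.1 = 92.56): to a=0 gives 32 → no gain ✓; to a=4.0 gives 64 − 2.4×4.0 = 54.4 → no gain ✓.
Low-quality (own payoff 32): to a=4.0 gives 64 − 13.9×4.0 = 8.4 → no gain ✓; to a=8.1 gives 112 − 13.9×8.1 = -0.59 → no gain ✓.
5 of the 6 constraints hold; not an equilibrium.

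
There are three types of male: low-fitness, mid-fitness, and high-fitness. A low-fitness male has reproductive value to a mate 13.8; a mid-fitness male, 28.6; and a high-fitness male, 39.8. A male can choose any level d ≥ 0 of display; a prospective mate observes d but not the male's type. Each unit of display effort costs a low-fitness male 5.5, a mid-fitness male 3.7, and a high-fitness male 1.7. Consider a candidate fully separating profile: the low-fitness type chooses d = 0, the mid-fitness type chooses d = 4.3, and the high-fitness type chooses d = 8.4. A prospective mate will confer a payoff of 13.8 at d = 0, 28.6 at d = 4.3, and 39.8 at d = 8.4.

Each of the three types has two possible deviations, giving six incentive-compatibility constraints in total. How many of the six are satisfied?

Mid-fitness (own payoff 28.6 − 3.7×4.3 = 12.69): to d=0 gives 13.8 → profitable ✗; to d=8.4 gives 39.8 − 3.7×8.4 = 8.72 → no gain ✓.
Low-fitness (own payoff 13.8): to d=4.3 gives 28.6 − 5.5×4.3 = 4.95 → no gain ✓; to d=8.4 gives 39.8 − 5.5×8.4 = -6.4 → no gain ✓.
High-fitness (own payoff 39.8 − 1.7×8.4 = 25.52): to d=0 gives 13.8 → no gain ✓; to d=4.3 gives 28.6 − 1.7×4.3 = 21.29 → no gain ✓.
5 of the 6 constraints hold; not an equilibrium.

5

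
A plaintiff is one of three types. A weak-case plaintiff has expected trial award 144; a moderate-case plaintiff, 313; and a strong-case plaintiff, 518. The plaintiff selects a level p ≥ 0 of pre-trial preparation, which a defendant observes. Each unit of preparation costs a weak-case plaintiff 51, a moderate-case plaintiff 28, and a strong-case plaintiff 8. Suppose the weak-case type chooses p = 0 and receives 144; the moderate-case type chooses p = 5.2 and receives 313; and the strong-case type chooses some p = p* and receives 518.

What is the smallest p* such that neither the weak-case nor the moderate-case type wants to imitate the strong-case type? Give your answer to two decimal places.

Moderate-case type (on-path payoff 313 − 28×5.2 = 167.4) won't mimic when 167.4 ≥ 518 − 28·p*, i.e. p* ≥ 12.52.
Weak-case type (on-path payoff 144) won't mimic when 144 ≥ 518 − 51·p*, i.e. p* ≥ 7.33.
Both must hold, so p* = max(7.33, 12.52) = 12.52. The moderate-case type's constraint binds.

12.52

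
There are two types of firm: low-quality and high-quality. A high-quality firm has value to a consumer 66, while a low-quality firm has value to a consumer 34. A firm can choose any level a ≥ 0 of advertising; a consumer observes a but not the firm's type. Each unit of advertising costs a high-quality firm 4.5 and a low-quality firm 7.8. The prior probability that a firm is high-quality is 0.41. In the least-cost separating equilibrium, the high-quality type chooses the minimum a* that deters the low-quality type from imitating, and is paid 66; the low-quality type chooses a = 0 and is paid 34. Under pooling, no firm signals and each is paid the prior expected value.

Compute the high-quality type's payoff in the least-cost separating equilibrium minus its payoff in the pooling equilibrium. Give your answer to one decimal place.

Least-cost separating signal: a* solves 34 = 66 − 7.8·a*, so a* = (66 − 34)/7.8 ≈ 4.1026.
High-quality type's separating payoff: 66 − 4.5 × a* = 66 − 4.5 × (66 − 34)/7.8 = 66 − 144/7.8 ≈ 47.538.
Pooling payoff: 0.41 × 66 + 0.59 × 34 = 47.12.
Difference: 47.538 − 47.12 = 0.418, i.e. 0.4 to one decimal place.
The high-quality type prefers to separate.

0.4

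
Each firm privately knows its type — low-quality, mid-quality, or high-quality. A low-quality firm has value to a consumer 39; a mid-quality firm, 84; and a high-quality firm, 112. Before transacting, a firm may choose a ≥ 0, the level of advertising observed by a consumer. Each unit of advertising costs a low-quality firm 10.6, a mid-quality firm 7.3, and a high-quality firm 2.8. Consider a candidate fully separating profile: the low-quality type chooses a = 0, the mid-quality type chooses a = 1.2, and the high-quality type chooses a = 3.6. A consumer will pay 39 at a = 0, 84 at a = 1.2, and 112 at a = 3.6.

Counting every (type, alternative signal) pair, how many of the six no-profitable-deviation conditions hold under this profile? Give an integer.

3

High-quality (own payoff 112 − 2.8×3.6 = 101.92): to a=0 gives 39 → no gain ✓; to a=1.2 gives 84 − 2.8×1.2 = 80.64 → no gain ✓.
Mid-quality (own payoff 84 − 7.3×1.2 = 75.24): to a=0 gives 39 → no gain ✓; to a=3.6 gives 112 − 7.3×3.6 = 85.72 → profitable ✗.
Low-quality (own payoff 39): to a=1.2 gives 84 − 10.6×1.2 = 71.28 → profitable ✗; to a=3.6 gives 112 − 10.6×3.6 = 73.84 → profitable ✗.
3 of the 6 constraints hold; not an equilibrium.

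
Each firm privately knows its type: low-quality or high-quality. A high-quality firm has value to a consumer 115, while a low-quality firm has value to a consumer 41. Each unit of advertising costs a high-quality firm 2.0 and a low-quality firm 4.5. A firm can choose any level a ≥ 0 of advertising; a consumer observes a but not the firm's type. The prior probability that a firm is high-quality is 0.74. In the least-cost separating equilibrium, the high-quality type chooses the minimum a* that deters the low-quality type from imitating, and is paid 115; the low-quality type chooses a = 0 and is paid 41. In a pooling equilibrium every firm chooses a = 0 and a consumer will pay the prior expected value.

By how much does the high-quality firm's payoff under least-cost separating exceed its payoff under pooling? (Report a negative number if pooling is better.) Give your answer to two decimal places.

Least-cost separating signal: a* solves 41 = 115 − 4.5·a*, so a* = (115 − 41)/4.5 ≈ 16.4444.
High-quality type's separating payoff: 115 − 2.0 × a* = 115 − 2.0 × (115 − 41)/4.5 = 115 − 148/4.5 ≈ 82.1111.
Pooling payoff: 0.74 × 115 + 0.26 × 41 = 95.76.
Difference: 82.1111 − 95.76 = -13.6489, i.e. -13.65 to two decimal places.
The high-quality type would prefer the pooling outcome.

-13.65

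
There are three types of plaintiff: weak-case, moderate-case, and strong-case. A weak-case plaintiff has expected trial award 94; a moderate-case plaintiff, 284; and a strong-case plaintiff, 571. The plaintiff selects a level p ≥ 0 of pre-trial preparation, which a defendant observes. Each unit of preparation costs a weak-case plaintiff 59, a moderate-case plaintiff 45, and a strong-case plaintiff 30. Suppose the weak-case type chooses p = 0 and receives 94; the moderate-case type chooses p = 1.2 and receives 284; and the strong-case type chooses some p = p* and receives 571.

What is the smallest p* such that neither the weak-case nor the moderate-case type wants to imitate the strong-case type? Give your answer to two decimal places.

8.08

Moderate-case type (on-path payoff 284 − 45×1.2 = 230) won't mimic when 230 ≥ 571 − 45·p*, i.e. p* ≥ 7.58.
Weak-case type (on-path payoff 94) won't mimic when 94 ≥ 571 − 59·p*, i.e. p* ≥ 8.08.
Both must hold, so p* = max(8.08, 7.58) = 8.08. The weak-case type's constraint binds.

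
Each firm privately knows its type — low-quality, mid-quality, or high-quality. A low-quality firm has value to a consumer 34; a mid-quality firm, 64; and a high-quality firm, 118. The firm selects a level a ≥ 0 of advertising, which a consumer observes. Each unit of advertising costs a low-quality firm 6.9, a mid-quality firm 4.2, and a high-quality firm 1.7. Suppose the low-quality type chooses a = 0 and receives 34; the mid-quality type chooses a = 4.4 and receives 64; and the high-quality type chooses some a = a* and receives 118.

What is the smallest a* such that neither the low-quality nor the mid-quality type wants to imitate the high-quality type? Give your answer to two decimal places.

17.26

Mid-quality type (on-path payoff 64 − 4.2×4.4 = 45.52) won't mimic when 45.52 ≥ 118 − 4.2·a*, i.e. a* ≥ 17.26.
Low-quality type (on-path payoff 34) won't mimic when 34 ≥ 118 − 6.9·a*, i.e. a* ≥ 12.17.
Both must hold, so a* = max(12.17, 17.26) = 17.26. The mid-quality type's constraint binds.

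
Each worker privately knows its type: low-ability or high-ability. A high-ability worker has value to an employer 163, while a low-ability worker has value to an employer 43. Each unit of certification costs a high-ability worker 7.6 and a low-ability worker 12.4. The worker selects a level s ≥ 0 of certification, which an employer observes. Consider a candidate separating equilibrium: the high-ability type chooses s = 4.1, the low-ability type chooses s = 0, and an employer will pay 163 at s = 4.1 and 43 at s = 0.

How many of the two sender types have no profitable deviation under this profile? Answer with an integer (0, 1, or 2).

Low-ability type: stay at 0 → 43; mimic → 163 − 12.4 × 4.1 = 112.16. IC fails (43 < 112.16).
High-ability type: signal → 163 − 7.6 × 4.1 = 131.84; deviate to 0 → 43. IC holds (131.84 ≥ 43).
1 of 2 constraints hold, so this profile is not an equilibrium.

1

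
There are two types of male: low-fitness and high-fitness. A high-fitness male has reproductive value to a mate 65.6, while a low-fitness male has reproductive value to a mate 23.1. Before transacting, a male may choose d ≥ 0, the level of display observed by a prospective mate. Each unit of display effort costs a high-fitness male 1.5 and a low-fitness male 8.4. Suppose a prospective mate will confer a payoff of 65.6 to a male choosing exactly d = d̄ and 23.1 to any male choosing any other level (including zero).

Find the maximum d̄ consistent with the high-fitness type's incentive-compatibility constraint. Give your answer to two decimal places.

28.33

Choosing d̄ yields the high-fitness type 65.6 − 1.5·d̄; choosing zero yields 23.1.
The high-fitness type is indifferent at 65.6 − 1.5·d̄ = 23.1, i.e. d̄ = (65.6 − 23.1) / 1.5 ≈ 28.33.
For any d̄ above 28.33 the high-fitness type would rather pool at zero, so separation collapses.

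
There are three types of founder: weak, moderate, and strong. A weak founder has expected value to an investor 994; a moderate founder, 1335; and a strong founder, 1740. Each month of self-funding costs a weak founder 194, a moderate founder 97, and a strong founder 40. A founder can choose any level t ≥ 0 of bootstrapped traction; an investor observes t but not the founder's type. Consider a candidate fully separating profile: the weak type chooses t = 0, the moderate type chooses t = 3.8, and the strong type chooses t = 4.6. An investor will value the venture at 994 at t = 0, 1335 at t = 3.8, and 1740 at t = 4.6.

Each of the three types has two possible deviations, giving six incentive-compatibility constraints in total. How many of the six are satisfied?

Weak (own payoff 994): to t=3.8 gives 1335 − 194×3.8 = 597.8 → no gain ✓; to t=4.6 gives 1740 − 194×4.6 = 847.6 → no gain ✓.
Moderate (own payoff 1335 − 97×3.8 = 966.4): to t=0 gives 994 → profitable ✗; to t=4.6 gives 1740 − 97×4.6 = 1293.8 → profitable ✗.
Strong (own payoff 1740 − 40×4.6 = 1556): to t=0 gives 994 → no gain ✓; to t=3.8 gives 1335 − 40×3.8 = 1183 → no gain ✓.
4 of the 6 constraints hold; not an equilibrium.

4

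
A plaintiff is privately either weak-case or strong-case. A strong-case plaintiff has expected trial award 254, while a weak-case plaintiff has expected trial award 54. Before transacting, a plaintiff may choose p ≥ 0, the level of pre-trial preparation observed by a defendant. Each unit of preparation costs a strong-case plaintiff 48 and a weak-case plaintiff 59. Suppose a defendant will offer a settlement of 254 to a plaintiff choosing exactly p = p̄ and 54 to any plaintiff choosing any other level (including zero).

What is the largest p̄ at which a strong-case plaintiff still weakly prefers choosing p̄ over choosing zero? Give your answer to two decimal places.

4.17

Choosing p̄ yields the strong-case type 254 − 48·p̄; choosing zero yields 54.
The strong-case type is indifferent at 254 − 48·p̄ = 54, i.e. p̄ = (254 − 54) / 48 ≈ 4.17.
For any p̄ above 4.17 the strong-case type would rather pool at zero, so separation collapses.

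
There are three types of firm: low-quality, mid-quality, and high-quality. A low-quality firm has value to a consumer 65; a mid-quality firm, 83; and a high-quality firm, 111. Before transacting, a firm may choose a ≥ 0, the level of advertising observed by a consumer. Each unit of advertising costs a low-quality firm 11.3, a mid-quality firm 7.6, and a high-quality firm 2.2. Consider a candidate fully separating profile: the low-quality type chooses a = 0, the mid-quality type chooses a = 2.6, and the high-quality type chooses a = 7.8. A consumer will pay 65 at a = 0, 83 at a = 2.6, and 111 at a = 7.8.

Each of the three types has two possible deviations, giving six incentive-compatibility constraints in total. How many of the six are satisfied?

5

Low-quality (own payoff 65): to a=2.6 gives 83 − 11.3×2.6 = 53.62 → no gain ✓; to a=7.8 gives 111 − 11.3×7.8 = 22.86 → no gain ✓.
High-quality (own payoff 111 − 2.2×7.8 = 93.84): to a=0 gives 65 → no gain ✓; to a=2.6 gives 83 − 2.2×2.6 = 77.28 → no gain ✓.
Mid-quality (own payoff 83 − 7.6×2.6 = 63.24): to a=0 gives 65 → profitable ✗; to a=7.8 gives 111 − 7.6×7.8 = 51.72 → no gain ✓.
5 of the 6 constraints hold; not an equilibrium.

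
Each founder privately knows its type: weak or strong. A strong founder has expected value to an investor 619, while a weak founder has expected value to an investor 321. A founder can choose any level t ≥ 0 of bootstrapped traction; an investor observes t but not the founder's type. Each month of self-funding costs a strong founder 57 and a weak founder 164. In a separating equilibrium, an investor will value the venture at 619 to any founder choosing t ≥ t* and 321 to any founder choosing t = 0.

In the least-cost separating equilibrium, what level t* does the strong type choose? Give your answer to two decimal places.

A weak founder choosing t = 0 receives 321.
Imitating at t* instead would pay 619 at cost 164·t*, netting 619 − 164·t*.
Indifference: 321 = 619 − 164·t*, so t* = (619 − 321) / 164 ≈ 1.82.
This is the weak type's binding incentive-compatibility constraint; any t ≥ 1.82 sustains separation on that side.

1.82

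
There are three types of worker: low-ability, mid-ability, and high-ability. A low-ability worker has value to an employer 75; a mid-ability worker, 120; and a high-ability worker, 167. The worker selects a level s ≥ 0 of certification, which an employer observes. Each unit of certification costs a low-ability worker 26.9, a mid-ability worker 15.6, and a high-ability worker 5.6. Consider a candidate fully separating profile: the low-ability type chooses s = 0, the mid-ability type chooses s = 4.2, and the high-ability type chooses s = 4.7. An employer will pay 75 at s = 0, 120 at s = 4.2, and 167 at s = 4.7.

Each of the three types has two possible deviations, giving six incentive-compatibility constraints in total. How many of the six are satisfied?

4

High-ability (own payoff 167 − 5.6×4.7 = 140.68): to s=0 gives 75 → no gain ✓; to s=4.2 gives 120 − 5.6×4.2 = 96.48 → no gain ✓.
Low-ability (own payoff 75): to s=4.2 gives 120 − 26.9×4.2 = 7.02 → no gain ✓; to s=4.7 gives 167 − 26.9×4.7 = 40.57 → no gain ✓.
Mid-ability (own payoff 120 − 15.6×4.2 = 54.48): to s=0 gives 75 → profitable ✗; to s=4.7 gives 167 − 15.6×4.7 = 93.68 → profitable ✗.
4 of the 6 constraints hold; not an equilibrium.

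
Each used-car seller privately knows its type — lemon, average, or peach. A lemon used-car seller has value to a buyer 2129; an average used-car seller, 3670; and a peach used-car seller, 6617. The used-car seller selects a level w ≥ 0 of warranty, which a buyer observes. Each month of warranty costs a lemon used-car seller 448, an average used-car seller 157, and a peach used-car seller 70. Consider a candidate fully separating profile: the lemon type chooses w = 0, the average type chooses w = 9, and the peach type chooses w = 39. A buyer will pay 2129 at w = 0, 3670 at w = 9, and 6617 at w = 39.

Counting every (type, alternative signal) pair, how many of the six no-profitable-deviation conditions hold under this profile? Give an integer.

6

Peach (own payoff 6617 − 70×39 = 3887): to w=0 gives 2129 → no gain ✓; to w=9 gives 3670 − 70×9 = 3040 → no gain ✓.
Lemon (own payoff 2129): to w=9 gives 3670 − 448×9 = -362 → no gain ✓; to w=39 gives 6617 − 448×39 = -10855 → no gain ✓.
Average (own payoff 3670 − 157×9 = 2257): to w=0 gives 2129 → no gain ✓; to w=39 gives 6617 − 157×39 = 494 → no gain ✓.
6 of the 6 constraints hold; this profile is a separating equilibrium.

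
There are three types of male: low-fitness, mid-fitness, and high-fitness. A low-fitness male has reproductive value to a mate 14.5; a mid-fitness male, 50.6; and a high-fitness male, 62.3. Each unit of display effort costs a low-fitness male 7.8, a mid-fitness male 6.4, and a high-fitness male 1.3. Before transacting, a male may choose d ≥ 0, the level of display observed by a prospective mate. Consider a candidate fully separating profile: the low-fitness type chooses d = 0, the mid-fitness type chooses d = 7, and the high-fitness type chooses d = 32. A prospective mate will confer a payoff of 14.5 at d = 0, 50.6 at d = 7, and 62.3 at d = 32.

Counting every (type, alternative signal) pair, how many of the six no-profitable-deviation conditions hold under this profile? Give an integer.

4

Low-fitness (own payoff 14.5): to d=7 gives 50.6 − 7.8×7 = -4 → no gain ✓; to d=32 gives 62.3 − 7.8×32 = -187.3 → no gain ✓.
Mid-fitness (own payoff 50.6 − 6.4×7 = 5.8): to d=0 gives 14.5 → profitable ✗; to d=32 gives 62.3 − 6.4×32 = -142.5 → no gain ✓.
High-fitness (own payoff 62.3 − 1.3×32 = 20.7): to d=0 gives 14.5 → no gain ✓; to d=7 gives 50.6 − 1.3×7 = 41.5 → profitable ✗.
4 of the 6 constraints hold; not an equilibrium.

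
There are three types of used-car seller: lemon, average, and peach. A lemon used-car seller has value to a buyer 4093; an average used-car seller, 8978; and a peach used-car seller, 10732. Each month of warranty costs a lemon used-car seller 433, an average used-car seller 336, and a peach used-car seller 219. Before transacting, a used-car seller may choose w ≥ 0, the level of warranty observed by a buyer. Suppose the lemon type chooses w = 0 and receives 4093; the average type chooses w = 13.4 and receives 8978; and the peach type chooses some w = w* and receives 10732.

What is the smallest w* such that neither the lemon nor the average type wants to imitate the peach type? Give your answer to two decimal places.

18.62

Average type (on-path payoff 8978 − 336×13.4 = 4475.6) won't mimic when 4475.6 ≥ 10732 − 336·w*, i.e. w* ≥ 18.62.
Lemon type (on-path payoff 4093) won't mimic when 4093 ≥ 10732 − 433·w*, i.e. w* ≥ 15.33.
Both must hold, so w* = max(15.33, 18.62) = 18.62. The average type's constraint binds.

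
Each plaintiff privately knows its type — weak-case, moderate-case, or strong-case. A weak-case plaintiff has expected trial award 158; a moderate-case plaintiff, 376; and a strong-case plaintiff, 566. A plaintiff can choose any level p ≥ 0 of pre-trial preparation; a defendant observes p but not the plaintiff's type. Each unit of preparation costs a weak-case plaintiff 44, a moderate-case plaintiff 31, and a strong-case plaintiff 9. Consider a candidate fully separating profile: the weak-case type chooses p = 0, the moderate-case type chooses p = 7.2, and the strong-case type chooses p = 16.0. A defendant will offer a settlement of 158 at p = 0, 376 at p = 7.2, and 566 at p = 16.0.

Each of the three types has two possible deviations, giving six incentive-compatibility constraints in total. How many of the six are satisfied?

Weak-case (own payoff 158): to p=7.2 gives 376 − 44×7.2 = 59.2 → no gain ✓; to p=16.0 gives 566 − 44×16.0 = -138 → no gain ✓.
Strong-case (own payoff 566 − 9×16.0 = 422): to p=0 gives 158 → no gain ✓; to p=7.2 gives 376 − 9×7.2 = 311.2 → no gain ✓.
Moderate-case (own payoff 376 − 31×7.2 = 152.8): to p=0 gives 158 → profitable ✗; to p=16.0 gives 566 − 31×16.0 = 70 → no gain ✓.
5 of the 6 constraints hold; not an equilibrium.

5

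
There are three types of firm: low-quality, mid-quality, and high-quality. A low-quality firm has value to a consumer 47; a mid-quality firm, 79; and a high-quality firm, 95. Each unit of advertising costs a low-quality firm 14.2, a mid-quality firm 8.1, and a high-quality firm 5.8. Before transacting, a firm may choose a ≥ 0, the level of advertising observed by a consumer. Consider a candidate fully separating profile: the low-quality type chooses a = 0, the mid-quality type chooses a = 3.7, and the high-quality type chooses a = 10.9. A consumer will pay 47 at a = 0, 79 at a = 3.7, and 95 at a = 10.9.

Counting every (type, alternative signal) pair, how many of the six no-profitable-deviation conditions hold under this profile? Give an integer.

4

Mid-quality (own payoff 79 − 8.1×3.7 = 49.03): to a=0 gives 47 → no gain ✓; to a=10.9 gives 95 − 8.1×10.9 = 6.71 → no gain ✓.
High-quality (own payoff 95 − 5.8×10.9 = 31.78): to a=0 gives 47 → profitable ✗; to a=3.7 gives 79 − 5.8×3.7 = 57.54 → profitable ✗.
Low-quality (own payoff 47): to a=3.7 gives 79 − 14.2×3.7 = 26.46 → no gain ✓; to a=10.9 gives 95 − 14.2×10.9 = -59.78 → no gain ✓.
4 of the 6 constraints hold; not an equilibrium.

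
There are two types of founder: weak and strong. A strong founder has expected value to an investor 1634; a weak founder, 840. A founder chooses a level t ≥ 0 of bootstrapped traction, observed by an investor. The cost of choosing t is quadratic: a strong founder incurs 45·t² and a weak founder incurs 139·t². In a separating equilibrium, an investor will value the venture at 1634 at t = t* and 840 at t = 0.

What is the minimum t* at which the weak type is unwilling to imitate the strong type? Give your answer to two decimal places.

The weak type at t = 0 receives 840; imitating at t* yields 1634 − 139·t*².
Indifference: 840 = 1634 − 139·t*², so t*² = (1634 − 840) / 139 ≈ 5.7122.
t* = √5.7122 ≈ 2.39.

2.39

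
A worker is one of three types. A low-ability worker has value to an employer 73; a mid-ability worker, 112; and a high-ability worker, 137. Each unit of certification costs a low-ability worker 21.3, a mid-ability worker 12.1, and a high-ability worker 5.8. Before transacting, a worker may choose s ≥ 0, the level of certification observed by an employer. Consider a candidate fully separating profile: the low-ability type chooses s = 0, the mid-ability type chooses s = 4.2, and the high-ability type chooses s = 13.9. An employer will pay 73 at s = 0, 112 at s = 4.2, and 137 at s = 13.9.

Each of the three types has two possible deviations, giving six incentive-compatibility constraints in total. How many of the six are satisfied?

Mid-ability (own payoff 112 − 12.1×4.2 = 61.18): to s=0 gives 73 → profitable ✗; to s=13.9 gives 137 − 12.1×13.9 = -31.19 → no gain ✓.
Low-ability (own payoff 73): to s=4.2 gives 112 − 21.3×4.2 = 22.54 → no gain ✓; to s=13.9 gives 137 − 21.3×13.9 = -159.07 → no gain ✓.
High-ability (own payoff 137 − 5.8×13.9 = 56.38): to s=0 gives 73 → profitable ✗; to s=4.2 gives 112 − 5.8×4.2 = 87.64 → profitable ✗.
3 of the 6 constraints hold; not an equilibrium.

3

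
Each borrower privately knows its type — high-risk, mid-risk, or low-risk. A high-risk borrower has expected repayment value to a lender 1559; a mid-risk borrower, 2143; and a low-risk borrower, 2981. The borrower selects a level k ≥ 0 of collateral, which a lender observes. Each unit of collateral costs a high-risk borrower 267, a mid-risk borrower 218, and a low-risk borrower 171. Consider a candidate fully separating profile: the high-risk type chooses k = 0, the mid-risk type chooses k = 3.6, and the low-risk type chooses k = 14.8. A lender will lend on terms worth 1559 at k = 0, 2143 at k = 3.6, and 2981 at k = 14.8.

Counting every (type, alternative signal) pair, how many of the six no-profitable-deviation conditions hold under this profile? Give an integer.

Low-risk (own payoff 2981 − 171×14.8 = 450.2): to k=0 gives 1559 → profitable ✗; to k=3.6 gives 2143 − 171×3.6 = 1527.4 → profitable ✗.
Mid-risk (own payoff 2143 − 218×3.6 = 1358.2): to k=0 gives 1559 → profitable ✗; to k=14.8 gives 2981 − 218×14.8 = -245.4 → no gain ✓.
High-risk (own payoff 1559): to k=3.6 gives 2143 − 267×3.6 = 1181.8 → no gain ✓; to k=14.8 gives 2981 − 267×14.8 = -970.6 → no gain ✓.
3 of the 6 constraints hold; not an equilibrium.

3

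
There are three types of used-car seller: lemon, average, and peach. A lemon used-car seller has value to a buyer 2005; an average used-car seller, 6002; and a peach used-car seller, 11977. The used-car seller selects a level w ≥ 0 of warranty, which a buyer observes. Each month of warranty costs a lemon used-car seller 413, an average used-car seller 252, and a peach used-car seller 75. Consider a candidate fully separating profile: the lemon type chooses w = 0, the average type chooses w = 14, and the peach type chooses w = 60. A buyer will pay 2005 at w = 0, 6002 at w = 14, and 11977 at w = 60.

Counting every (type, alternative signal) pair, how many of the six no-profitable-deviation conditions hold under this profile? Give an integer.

Peach (own payoff 11977 − 75×60 = 7477): to w=0 gives 2005 → no gain ✓; to w=14 gives 6002 − 75×14 = 4952 → no gain ✓.
Lemon (own payoff 2005): to w=14 gives 6002 − 413×14 = 220 → no gain ✓; to w=60 gives 11977 − 413×60 = -12803 → no gain ✓.
Average (own payoff 6002 − 252×14 = 2474): to w=0 gives 2005 → no gain ✓; to w=60 gives 11977 − 252×60 = -3143 → no gain ✓.
6 of the 6 constraints hold; this profile is a separating equilibrium.

6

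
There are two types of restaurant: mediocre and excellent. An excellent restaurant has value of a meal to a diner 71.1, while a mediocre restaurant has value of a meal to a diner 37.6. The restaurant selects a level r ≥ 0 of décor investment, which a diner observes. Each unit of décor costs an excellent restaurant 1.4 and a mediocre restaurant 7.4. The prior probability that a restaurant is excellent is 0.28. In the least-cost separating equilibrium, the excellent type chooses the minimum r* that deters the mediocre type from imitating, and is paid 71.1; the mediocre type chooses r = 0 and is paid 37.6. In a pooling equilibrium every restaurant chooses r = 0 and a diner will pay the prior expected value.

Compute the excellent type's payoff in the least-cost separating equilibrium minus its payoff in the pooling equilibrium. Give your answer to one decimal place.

17.8

Least-cost separating signal: r* solves 37.6 = 71.1 − 7.4·r*, so r* = (71.1 − 37.6)/7.4 ≈ 4.5270.
Excellent type's separating payoff: 71.1 − 1.4 × r* = 71.1 − 1.4 × (71.1 − 37.6)/7.4 = 71.1 − 46.9/7.4 ≈ 64.762.
Pooling payoff: 0.28 × 71.1 + 0.72 × 37.6 = 46.98.
Difference: 64.762 − 46.98 = 17.782, i.e. 17.8 to one decimal place.
The excellent type prefers to separate.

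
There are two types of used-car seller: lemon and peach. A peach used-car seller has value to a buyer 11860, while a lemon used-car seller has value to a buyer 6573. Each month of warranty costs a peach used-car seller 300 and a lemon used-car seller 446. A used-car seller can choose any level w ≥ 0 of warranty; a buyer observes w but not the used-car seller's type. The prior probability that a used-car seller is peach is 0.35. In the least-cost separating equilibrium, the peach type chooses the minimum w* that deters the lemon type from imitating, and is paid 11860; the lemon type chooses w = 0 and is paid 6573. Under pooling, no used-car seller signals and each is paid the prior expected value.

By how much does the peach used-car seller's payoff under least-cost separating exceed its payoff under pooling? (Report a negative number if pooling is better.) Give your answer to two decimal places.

-119.73

Least-cost separating signal: w* solves 6573 = 11860 − 446·w*, so w* = (11860 − 6573)/446 ≈ 11.8543.
Peach type's separating payoff: 11860 − 300 × w* = 11860 − 300 × (11860 − 6573)/446 = 11860 − 1586100/446 ≈ 8303.7220.
Pooling payoff: 0.35 × 11860 + 0.65 × 6573 = 8423.45.
Difference: 8303.7220 − 8423.45 = -119.728, i.e. -119.73 to two decimal places.
The peach type would prefer the pooling outcome.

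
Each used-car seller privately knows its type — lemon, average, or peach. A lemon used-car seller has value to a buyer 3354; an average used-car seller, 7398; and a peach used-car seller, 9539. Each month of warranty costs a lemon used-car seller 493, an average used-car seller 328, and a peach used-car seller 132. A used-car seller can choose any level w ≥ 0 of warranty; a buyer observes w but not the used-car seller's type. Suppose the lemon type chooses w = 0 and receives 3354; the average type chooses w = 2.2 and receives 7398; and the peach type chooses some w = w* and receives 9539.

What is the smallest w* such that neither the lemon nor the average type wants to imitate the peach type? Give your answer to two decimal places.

Lemon type (on-path payoff 3354) won't mimic when 3354 ≥ 9539 − 493·w*, i.e. w* ≥ 12.55.
Average type (on-path payoff 7398 − 328×2.2 = 6676.4) won't mimic when 6676.4 ≥ 9539 − 328·w*, i.e. w* ≥ 8.73.
Both must hold, so w* = max(12.55, 8.73) = 12.55. The lemon type's constraint binds.

12.55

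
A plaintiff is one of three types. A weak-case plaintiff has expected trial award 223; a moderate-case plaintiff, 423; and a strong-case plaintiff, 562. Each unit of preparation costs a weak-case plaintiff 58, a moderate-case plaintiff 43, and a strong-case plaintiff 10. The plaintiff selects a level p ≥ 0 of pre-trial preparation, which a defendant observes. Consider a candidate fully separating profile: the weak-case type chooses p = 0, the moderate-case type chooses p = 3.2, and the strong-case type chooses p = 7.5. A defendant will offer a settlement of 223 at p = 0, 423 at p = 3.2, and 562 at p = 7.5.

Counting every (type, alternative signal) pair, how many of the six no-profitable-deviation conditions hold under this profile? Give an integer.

5

Weak-case (own payoff 223): to p=3.2 gives 423 − 58×3.2 = 237.4 → profitable ✗; to p=7.5 gives 562 − 58×7.5 = 127 → no gain ✓.
Moderate-case (own payoff 423 − 43×3.2 = 285.4): to p=0 gives 223 → no gain ✓; to p=7.5 gives 562 − 43×7.5 = 239.5 → no gain ✓.
Strong-case (own payoff 562 − 10×7.5 = 487): to p=0 gives 223 → no gain ✓; to p=3.2 gives 423 − 10×3.2 = 391 → no gain ✓.
5 of the 6 constraints hold; not an equilibrium.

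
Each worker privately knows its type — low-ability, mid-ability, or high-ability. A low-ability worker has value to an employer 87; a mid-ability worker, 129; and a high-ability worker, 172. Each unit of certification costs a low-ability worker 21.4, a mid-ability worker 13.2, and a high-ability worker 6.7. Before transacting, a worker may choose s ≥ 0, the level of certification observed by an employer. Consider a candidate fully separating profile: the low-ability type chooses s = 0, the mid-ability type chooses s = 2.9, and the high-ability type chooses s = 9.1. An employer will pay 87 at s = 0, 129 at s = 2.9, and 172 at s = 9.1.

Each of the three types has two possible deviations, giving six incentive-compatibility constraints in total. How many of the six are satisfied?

6

Low-ability (own payoff 87): to s=2.9 gives 129 − 21.4×2.9 = 66.94 → no gain ✓; to s=9.1 gives 172 − 21.4×9.1 = -22.74 → no gain ✓.
Mid-ability (own payoff 129 − 13.2×2.9 = 90.72): to s=0 gives 87 → no gain ✓; to s=9.1 gives 172 − 13.2×9.1 = 51.88 → no gain ✓.
High-ability (own payoff 172 − 6.7×9.1 = 111.03): to s=0 gives 87 → no gain ✓; to s=2.9 gives 129 − 6.7×2.9 = 109.57 → no gain ✓.
6 of the 6 constraints hold; this profile is a separating equilibrium.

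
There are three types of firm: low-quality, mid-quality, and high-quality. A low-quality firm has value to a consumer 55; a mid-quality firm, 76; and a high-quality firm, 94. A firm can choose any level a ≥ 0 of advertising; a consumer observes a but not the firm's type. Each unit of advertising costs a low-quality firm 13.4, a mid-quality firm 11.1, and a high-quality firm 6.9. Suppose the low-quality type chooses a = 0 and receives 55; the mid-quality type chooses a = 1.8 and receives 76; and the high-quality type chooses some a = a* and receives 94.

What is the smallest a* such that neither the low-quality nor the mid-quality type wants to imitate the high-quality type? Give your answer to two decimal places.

Mid-quality type (on-path payoff 76 − 11.1×1.8 = 56.02) won't mimic when 56.02 ≥ 94 − 11.1·a*, i.e. a* ≥ 3.42.
Low-quality type (on-path payoff 55) won't mimic when 55 ≥ 94 − 13.4·a*, i.e. a* ≥ 2.91.
Both must hold, so a* = max(2.91, 3.42) = 3.42. The mid-quality type's constraint binds.

3.42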